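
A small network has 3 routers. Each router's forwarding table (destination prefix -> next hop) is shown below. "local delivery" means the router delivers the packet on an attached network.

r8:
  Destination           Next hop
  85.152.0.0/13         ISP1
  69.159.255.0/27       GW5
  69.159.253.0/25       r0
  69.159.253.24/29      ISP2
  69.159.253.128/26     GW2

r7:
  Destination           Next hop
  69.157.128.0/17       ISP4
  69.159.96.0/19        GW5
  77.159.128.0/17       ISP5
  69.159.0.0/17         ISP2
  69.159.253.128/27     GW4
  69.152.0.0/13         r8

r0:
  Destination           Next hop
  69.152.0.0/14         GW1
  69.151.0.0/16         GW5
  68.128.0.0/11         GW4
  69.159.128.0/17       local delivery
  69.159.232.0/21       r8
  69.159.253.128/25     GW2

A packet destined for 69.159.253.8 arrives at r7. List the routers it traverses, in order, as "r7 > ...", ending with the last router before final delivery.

r7 > r8 > r0

At r7: longest match for 69.159.253.8 is 69.152.0.0/13 -> r8
At r8: longest match for 69.159.253.8 is 69.159.253.0/25 -> r0
At r0: longest match for 69.159.253.8 is 69.159.128.0/17 -> local delivery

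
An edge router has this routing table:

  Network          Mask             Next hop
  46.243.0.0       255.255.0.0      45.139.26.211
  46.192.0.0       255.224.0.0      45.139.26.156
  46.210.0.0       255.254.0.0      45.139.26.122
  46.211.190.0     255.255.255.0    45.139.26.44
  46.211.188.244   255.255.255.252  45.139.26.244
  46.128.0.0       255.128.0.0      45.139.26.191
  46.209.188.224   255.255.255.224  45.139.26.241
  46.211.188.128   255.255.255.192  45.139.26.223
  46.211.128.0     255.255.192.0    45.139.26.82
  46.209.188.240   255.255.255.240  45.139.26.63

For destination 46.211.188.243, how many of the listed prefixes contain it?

4

Prefixes containing 46.211.188.243:
  46.128.0.0/9 (46.128.0.0 - 46.255.255.255)
  46.192.0.0/11 (46.192.0.0 - 46.223.255.255)
  46.210.0.0/15 (46.210.0.0 - 46.211.255.255)
  46.211.128.0/18 (46.211.128.0 - 46.211.191.255)
Total matching entries: 4.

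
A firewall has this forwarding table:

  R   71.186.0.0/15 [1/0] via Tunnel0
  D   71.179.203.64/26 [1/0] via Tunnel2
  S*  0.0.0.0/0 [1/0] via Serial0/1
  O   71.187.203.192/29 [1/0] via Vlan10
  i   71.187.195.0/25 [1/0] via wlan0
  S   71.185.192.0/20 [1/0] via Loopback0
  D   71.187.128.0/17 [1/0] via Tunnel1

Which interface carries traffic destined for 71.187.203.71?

Tunnel1

Routes whose prefix contains 71.187.203.71:
  0.0.0.0/0 (default, matches everything) -> Serial0/1
  71.186.0.0/15 (71.186.0.0 - 71.187.255.255) -> Tunnel0
  71.187.128.0/17 (71.187.128.0 - 71.187.255.255) -> Tunnel1
More-specific entries that do NOT match:
  71.187.203.192/29 (71.187.203.192 - 71.187.203.199) does not contain 71.187.203.71
  71.179.203.64/26 (71.179.203.64 - 71.179.203.127) does not contain 71.187.203.71
  71.187.195.0/25 (71.187.195.0 - 71.187.195.127) does not contain 71.187.203.71
  71.185.192.0/20 (71.185.192.0 - 71.185.207.255) does not contain 71.187.203.71
Longest matching prefix is /17 -> interface Tunnel1.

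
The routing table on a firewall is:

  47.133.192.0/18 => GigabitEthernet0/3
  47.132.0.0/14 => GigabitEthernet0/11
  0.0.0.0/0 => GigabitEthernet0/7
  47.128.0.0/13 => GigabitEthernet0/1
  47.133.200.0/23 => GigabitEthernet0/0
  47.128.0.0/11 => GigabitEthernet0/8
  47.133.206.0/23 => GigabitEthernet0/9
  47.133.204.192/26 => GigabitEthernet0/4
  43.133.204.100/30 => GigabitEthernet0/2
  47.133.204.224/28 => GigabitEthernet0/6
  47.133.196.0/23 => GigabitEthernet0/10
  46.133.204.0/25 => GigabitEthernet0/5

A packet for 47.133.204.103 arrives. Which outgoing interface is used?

GigabitEthernet0/3

Routes whose prefix contains 47.133.204.103:
  0.0.0.0/0 (default, matches everything) -> GigabitEthernet0/7
  47.128.0.0/11 (47.128.0.0 - 47.159.255.255) -> GigabitEthernet0/8
  47.128.0.0/13 (47.128.0.0 - 47.135.255.255) -> GigabitEthernet0/1
  47.132.0.0/14 (47.132.0.0 - 47.135.255.255) -> GigabitEthernet0/11
  47.133.192.0/18 (47.133.192.0 - 47.133.255.255) -> GigabitEthernet0/3
More-specific entries that do NOT match:
  43.133.204.100/30 (43.133.204.100 - 43.133.204.103) does not contain 47.133.204.103
  47.133.204.224/28 (47.133.204.224 - 47.133.204.239) does not contain 47.133.204.103
  47.133.204.192/26 (47.133.204.192 - 47.133.204.255) does not contain 47.133.204.103
  46.133.204.0/25 (46.133.204.0 - 46.133.204.127) does not contain 47.133.204.103
  47.133.200.0/23 (47.133.200.0 - 47.133.201.255) does not contain 47.133.204.103
  47.133.206.0/23 (47.133.206.0 - 47.133.207.255) does not contain 47.133.204.103
  47.133.196.0/23 (47.133.196.0 - 47.133.197.255) does not contain 47.133.204.103
Longest matching prefix is /18 -> interface GigabitEthernet0/3.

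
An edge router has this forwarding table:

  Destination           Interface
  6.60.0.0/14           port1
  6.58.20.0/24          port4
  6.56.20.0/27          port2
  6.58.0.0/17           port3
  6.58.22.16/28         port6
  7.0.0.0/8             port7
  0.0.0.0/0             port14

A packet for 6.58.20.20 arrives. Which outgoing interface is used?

port4

Routes whose prefix contains 6.58.20.20:
  0.0.0.0/0 (default, matches everything) -> port14
  6.58.0.0/17 (6.58.0.0 - 6.58.127.255) -> port3
  6.58.20.0/24 (6.58.20.0 - 6.58.20.255) -> port4
More-specific entries that do NOT match:
  6.58.22.16/28 (6.58.22.16 - 6.58.22.31) does not contain 6.58.20.20
  6.56.20.0/27 (6.56.20.0 - 6.56.20.31) does not contain 6.58.20.20
Longest matching prefix is /24 -> interface port4.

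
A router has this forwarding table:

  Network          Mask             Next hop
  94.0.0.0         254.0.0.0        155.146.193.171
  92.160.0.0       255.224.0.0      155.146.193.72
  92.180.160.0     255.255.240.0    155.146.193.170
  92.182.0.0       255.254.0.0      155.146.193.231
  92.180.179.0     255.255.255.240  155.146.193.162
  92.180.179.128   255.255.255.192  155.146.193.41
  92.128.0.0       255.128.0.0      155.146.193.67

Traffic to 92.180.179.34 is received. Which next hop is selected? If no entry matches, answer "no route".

155.146.193.72

Routes whose prefix contains 92.180.179.34:
  92.128.0.0/9 (92.128.0.0 - 92.255.255.255) -> 155.146.193.67
  92.160.0.0/11 (92.160.0.0 - 92.191.255.255) -> 155.146.193.72
More-specific entries that do NOT match:
  92.180.179.0/28 (92.180.179.0 - 92.180.179.15) does not contain 92.180.179.34
  92.180.179.128/26 (92.180.179.128 - 92.180.179.191) does not contain 92.180.179.34
  92.180.160.0/20 (92.180.160.0 - 92.180.175.255) does not contain 92.180.179.34
  92.182.0.0/15 (92.182.0.0 - 92.183.255.255) does not contain 92.180.179.34
Longest matching prefix is /11 -> next hop 155.146.193.72.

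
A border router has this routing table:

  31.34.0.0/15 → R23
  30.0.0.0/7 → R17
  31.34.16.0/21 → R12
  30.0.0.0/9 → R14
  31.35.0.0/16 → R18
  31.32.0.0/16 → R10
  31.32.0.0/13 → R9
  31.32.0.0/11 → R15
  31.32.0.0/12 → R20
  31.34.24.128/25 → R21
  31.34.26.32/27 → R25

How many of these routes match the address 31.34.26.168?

5

Prefixes containing 31.34.26.168:
  30.0.0.0/7 (30.0.0.0 - 31.255.255.255)
  31.32.0.0/11 (31.32.0.0 - 31.63.255.255)
  31.32.0.0/12 (31.32.0.0 - 31.47.255.255)
  31.32.0.0/13 (31.32.0.0 - 31.39.255.255)
  31.34.0.0/15 (31.34.0.0 - 31.35.255.255)
Total matching entries: 5.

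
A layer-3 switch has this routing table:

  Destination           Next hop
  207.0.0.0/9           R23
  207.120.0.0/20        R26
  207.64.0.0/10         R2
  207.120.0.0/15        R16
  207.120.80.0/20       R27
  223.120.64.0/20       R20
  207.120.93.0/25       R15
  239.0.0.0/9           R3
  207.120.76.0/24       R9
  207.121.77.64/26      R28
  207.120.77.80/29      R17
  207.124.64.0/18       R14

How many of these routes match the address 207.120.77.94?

3

Prefixes containing 207.120.77.94:
  207.0.0.0/9 (207.0.0.0 - 207.127.255.255)
  207.64.0.0/10 (207.64.0.0 - 207.127.255.255)
  207.120.0.0/15 (207.120.0.0 - 207.121.255.255)
Total matching entries: 3.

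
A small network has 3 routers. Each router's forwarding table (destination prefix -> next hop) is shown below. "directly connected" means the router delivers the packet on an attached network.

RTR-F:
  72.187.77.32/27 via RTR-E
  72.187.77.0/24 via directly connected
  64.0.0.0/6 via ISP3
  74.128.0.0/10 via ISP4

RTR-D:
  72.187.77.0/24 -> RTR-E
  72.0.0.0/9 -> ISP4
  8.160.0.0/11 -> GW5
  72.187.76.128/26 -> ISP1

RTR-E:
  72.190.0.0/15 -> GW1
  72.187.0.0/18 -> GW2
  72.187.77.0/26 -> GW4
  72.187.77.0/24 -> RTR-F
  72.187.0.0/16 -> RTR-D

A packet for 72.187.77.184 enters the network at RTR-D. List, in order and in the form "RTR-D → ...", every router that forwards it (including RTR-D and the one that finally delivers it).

At RTR-D: longest match for 72.187.77.184 is 72.187.77.0/24 -> RTR-E
At RTR-E: longest match for 72.187.77.184 is 72.187.77.0/24 -> RTR-F
At RTR-F: longest match for 72.187.77.184 is 72.187.77.0/24 -> directly connected

RTR-D → RTR-E → RTR-F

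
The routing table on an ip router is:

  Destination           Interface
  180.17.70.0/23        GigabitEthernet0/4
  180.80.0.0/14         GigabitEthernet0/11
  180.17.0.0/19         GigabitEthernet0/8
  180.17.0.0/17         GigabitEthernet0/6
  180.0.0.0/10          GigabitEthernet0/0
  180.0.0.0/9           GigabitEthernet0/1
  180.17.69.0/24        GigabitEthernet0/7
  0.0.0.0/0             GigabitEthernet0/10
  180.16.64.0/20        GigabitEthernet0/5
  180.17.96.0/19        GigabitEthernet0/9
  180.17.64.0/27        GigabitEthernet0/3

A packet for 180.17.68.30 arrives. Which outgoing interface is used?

GigabitEthernet0/6

Routes whose prefix contains 180.17.68.30:
  0.0.0.0/0 (default, matches everything) -> GigabitEthernet0/10
  180.0.0.0/9 (180.0.0.0 - 180.127.255.255) -> GigabitEthernet0/1
  180.0.0.0/10 (180.0.0.0 - 180.63.255.255) -> GigabitEthernet0/0
  180.17.0.0/17 (180.17.0.0 - 180.17.127.255) -> GigabitEthernet0/6
More-specific entries that do NOT match:
  180.17.64.0/27 (180.17.64.0 - 180.17.64.31) does not contain 180.17.68.30
  180.17.69.0/24 (180.17.69.0 - 180.17.69.255) does not contain 180.17.68.30
  180.17.70.0/23 (180.17.70.0 - 180.17.71.255) does not contain 180.17.68.30
  180.16.64.0/20 (180.16.64.0 - 180.16.79.255) does not contain 180.17.68.30
  180.17.0.0/19 (180.17.0.0 - 180.17.31.255) does not contain 180.17.68.30
  180.17.96.0/19 (180.17.96.0 - 180.17.127.255) does not contain 180.17.68.30
Longest matching prefix is /17 -> interface GigabitEthernet0/6.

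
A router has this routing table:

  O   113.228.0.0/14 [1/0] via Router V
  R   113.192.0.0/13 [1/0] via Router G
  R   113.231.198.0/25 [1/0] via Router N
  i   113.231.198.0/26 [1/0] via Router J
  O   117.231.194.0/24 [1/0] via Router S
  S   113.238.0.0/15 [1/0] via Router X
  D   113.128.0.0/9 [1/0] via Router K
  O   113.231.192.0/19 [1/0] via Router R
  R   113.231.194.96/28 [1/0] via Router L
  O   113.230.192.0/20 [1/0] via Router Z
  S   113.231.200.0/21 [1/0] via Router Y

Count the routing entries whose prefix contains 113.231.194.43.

Prefixes containing 113.231.194.43:
  113.128.0.0/9 (113.128.0.0 - 113.255.255.255)
  113.228.0.0/14 (113.228.0.0 - 113.231.255.255)
  113.231.192.0/19 (113.231.192.0 - 113.231.223.255)
Total matching entries: 3.

3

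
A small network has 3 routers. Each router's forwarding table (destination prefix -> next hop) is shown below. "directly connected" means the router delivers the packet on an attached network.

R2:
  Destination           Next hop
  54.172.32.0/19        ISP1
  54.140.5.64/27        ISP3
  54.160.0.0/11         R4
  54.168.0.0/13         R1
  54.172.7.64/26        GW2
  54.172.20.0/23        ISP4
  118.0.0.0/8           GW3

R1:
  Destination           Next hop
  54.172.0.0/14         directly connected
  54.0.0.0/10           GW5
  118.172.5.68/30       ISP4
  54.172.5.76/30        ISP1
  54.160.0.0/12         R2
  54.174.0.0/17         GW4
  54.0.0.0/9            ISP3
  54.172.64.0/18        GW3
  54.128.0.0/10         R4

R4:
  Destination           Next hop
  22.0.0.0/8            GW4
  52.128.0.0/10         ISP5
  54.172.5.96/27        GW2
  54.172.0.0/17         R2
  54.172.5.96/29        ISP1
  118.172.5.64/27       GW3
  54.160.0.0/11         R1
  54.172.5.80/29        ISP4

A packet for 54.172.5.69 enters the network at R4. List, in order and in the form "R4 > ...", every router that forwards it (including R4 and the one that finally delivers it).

At R4: longest match for 54.172.5.69 is 54.172.0.0/17 -> R2
At R2: longest match for 54.172.5.69 is 54.168.0.0/13 -> R1
At R1: longest match for 54.172.5.69 is 54.172.0.0/14 -> directly connected

R4 > R2 > R1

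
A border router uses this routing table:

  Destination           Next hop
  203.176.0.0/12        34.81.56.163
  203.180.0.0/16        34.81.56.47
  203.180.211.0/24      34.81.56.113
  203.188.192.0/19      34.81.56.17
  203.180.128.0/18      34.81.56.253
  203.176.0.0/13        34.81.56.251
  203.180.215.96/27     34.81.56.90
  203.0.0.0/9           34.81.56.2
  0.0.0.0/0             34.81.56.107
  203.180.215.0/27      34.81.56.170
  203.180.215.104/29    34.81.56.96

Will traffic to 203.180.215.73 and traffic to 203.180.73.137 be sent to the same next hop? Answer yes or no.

yes

203.180.215.73: longest match 203.180.0.0/16 -> 34.81.56.47
203.180.73.137: longest match 203.180.0.0/16 -> 34.81.56.47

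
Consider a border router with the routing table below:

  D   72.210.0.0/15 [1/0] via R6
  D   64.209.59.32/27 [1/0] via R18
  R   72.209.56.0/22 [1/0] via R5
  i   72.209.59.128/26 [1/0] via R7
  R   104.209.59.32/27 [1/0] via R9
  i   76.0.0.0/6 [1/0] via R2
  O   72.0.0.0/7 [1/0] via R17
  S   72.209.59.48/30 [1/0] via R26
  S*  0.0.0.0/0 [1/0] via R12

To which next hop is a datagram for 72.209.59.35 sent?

Routes whose prefix contains 72.209.59.35:
  0.0.0.0/0 (default, matches everything) -> R12
  72.0.0.0/7 (72.0.0.0 - 73.255.255.255) -> R17
  72.209.56.0/22 (72.209.56.0 - 72.209.59.255) -> R5
More-specific entries that do NOT match:
  72.209.59.48/30 (72.209.59.48 - 72.209.59.51) does not contain 72.209.59.35
  64.209.59.32/27 (64.209.59.32 - 64.209.59.63) does not contain 72.209.59.35
  104.209.59.32/27 (104.209.59.32 - 104.209.59.63) does not contain 72.209.59.35
  72.209.59.128/26 (72.209.59.128 - 72.209.59.191) does not contain 72.209.59.35
Longest matching prefix is /22 -> next hop R5.

R5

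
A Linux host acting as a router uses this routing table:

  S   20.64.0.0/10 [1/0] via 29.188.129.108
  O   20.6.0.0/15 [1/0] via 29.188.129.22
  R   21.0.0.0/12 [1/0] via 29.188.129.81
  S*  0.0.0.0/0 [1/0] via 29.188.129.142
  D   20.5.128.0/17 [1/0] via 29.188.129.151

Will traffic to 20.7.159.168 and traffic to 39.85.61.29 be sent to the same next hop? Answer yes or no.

20.7.159.168: longest match 20.6.0.0/15 -> 29.188.129.22
39.85.61.29: longest match 0.0.0.0/0 -> 29.188.129.142

no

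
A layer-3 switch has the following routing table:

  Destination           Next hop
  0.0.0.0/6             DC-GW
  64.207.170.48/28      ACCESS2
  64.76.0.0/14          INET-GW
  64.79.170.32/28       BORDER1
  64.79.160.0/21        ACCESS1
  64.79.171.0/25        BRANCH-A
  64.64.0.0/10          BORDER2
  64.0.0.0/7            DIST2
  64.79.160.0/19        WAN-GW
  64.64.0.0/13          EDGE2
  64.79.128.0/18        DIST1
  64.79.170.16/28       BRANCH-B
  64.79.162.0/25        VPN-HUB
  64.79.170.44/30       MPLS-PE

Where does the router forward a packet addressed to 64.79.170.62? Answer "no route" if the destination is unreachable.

Routes whose prefix contains 64.79.170.62:
  64.0.0.0/7 (64.0.0.0 - 65.255.255.255) -> DIST2
  64.64.0.0/10 (64.64.0.0 - 64.127.255.255) -> BORDER2
  64.76.0.0/14 (64.76.0.0 - 64.79.255.255) -> INET-GW
  64.79.128.0/18 (64.79.128.0 - 64.79.191.255) -> DIST1
  64.79.160.0/19 (64.79.160.0 - 64.79.191.255) -> WAN-GW
More-specific entries that do NOT match:
  64.79.170.44/30 (64.79.170.44 - 64.79.170.47) does not contain 64.79.170.62
  64.207.170.48/28 (64.207.170.48 - 64.207.170.63) does not contain 64.79.170.62
  64.79.170.32/28 (64.79.170.32 - 64.79.170.47) does not contain 64.79.170.62
  64.79.170.16/28 (64.79.170.16 - 64.79.170.31) does not contain 64.79.170.62
  64.79.171.0/25 (64.79.171.0 - 64.79.171.127) does not contain 64.79.170.62
  64.79.162.0/25 (64.79.162.0 - 64.79.162.127) does not contain 64.79.170.62
  64.79.160.0/21 (64.79.160.0 - 64.79.167.255) does not contain 64.79.170.62
Longest matching prefix is /19 -> next hop WAN-GW.

WAN-GW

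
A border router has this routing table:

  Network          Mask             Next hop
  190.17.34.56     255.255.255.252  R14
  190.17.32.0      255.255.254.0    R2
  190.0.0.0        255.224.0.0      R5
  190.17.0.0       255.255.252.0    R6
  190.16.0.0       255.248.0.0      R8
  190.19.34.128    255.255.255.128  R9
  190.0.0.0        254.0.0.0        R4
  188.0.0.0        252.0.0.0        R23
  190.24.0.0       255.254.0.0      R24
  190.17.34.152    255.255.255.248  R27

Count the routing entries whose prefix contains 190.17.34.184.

Prefixes containing 190.17.34.184:
  188.0.0.0/6 (188.0.0.0 - 191.255.255.255)
  190.0.0.0/7 (190.0.0.0 - 191.255.255.255)
  190.0.0.0/11 (190.0.0.0 - 190.31.255.255)
  190.16.0.0/13 (190.16.0.0 - 190.23.255.255)
Total matching entries: 4.

4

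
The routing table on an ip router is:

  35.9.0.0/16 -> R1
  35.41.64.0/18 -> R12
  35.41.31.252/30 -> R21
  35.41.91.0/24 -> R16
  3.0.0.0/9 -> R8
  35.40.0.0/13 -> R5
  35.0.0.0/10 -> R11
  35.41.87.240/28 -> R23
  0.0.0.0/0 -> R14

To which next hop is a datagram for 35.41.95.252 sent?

Routes whose prefix contains 35.41.95.252:
  0.0.0.0/0 (default, matches everything) -> R14
  35.0.0.0/10 (35.0.0.0 - 35.63.255.255) -> R11
  35.40.0.0/13 (35.40.0.0 - 35.47.255.255) -> R5
  35.41.64.0/18 (35.41.64.0 - 35.41.127.255) -> R12
More-specific entries that do NOT match:
  35.41.31.252/30 (35.41.31.252 - 35.41.31.255) does not contain 35.41.95.252
  35.41.87.240/28 (35.41.87.240 - 35.41.87.255) does not contain 35.41.95.252
  35.41.91.0/24 (35.41.91.0 - 35.41.91.255) does not contain 35.41.95.252
Longest matching prefix is /18 -> next hop R12.

R12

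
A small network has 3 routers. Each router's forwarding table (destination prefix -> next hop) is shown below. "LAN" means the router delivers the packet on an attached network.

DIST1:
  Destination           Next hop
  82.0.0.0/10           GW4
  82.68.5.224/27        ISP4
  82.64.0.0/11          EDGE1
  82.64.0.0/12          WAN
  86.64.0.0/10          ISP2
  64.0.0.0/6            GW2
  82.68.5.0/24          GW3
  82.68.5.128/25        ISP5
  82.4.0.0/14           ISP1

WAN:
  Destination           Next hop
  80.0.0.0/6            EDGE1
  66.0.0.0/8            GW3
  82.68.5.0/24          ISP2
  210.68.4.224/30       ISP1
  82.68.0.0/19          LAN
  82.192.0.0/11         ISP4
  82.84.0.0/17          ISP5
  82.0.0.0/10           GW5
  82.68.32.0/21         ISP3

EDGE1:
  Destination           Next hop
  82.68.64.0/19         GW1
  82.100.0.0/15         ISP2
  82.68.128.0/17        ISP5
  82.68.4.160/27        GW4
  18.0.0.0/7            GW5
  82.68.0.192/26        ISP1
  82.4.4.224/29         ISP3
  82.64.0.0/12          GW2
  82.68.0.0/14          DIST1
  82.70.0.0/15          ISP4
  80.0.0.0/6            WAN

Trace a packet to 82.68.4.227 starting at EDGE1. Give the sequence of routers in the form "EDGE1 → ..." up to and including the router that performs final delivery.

At EDGE1: longest match for 82.68.4.227 is 82.68.0.0/14 -> DIST1
At DIST1: longest match for 82.68.4.227 is 82.64.0.0/12 -> WAN
At WAN: longest match for 82.68.4.227 is 82.68.0.0/19 -> LAN

EDGE1 → DIST1 → WAN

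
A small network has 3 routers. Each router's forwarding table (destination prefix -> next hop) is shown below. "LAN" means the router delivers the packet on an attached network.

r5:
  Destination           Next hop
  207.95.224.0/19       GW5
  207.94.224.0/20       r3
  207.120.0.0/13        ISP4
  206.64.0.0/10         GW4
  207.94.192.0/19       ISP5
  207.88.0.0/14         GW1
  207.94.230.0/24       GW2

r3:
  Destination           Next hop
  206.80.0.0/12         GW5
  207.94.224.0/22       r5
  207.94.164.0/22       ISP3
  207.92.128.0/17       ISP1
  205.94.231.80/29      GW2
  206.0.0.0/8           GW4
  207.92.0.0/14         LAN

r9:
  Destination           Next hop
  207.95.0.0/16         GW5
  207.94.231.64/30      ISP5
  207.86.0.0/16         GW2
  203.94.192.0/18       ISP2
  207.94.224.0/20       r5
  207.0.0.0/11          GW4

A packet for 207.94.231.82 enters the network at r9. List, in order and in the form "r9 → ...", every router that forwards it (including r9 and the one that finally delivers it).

r9 → r5 → r3

At r9: longest match for 207.94.231.82 is 207.94.224.0/20 -> r5
At r5: longest match for 207.94.231.82 is 207.94.224.0/20 -> r3
At r3: longest match for 207.94.231.82 is 207.92.0.0/14 -> LAN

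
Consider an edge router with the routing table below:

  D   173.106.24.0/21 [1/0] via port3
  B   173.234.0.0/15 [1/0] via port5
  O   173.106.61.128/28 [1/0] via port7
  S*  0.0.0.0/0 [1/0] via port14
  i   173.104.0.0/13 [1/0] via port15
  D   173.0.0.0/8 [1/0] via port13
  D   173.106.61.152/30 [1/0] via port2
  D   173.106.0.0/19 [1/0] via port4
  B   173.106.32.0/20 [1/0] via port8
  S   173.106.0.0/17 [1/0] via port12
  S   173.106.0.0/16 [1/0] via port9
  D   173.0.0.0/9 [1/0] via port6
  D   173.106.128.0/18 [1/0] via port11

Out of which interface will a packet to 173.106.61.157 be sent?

port12

Routes whose prefix contains 173.106.61.157:
  0.0.0.0/0 (default, matches everything) -> port14
  173.0.0.0/8 (173.0.0.0 - 173.255.255.255) -> port13
  173.0.0.0/9 (173.0.0.0 - 173.127.255.255) -> port6
  173.104.0.0/13 (173.104.0.0 - 173.111.255.255) -> port15
  173.106.0.0/16 (173.106.0.0 - 173.106.255.255) -> port9
  173.106.0.0/17 (173.106.0.0 - 173.106.127.255) -> port12
More-specific entries that do NOT match:
  173.106.61.152/30 (173.106.61.152 - 173.106.61.155) does not contain 173.106.61.157
  173.106.61.128/28 (173.106.61.128 - 173.106.61.143) does not contain 173.106.61.157
  173.106.24.0/21 (173.106.24.0 - 173.106.31.255) does not contain 173.106.61.157
  173.106.32.0/20 (173.106.32.0 - 173.106.47.255) does not contain 173.106.61.157
  173.106.0.0/19 (173.106.0.0 - 173.106.31.255) does not contain 173.106.61.157
  173.106.128.0/18 (173.106.128.0 - 173.106.191.255) does not contain 173.106.61.157
Longest matching prefix is /17 -> interface port12.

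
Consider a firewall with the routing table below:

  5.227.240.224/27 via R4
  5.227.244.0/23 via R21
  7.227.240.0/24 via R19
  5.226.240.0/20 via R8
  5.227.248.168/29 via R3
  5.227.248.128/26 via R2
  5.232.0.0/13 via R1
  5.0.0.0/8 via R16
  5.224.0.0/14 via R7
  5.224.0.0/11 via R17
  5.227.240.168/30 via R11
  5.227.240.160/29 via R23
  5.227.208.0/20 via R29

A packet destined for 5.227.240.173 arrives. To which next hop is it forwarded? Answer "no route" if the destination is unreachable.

Routes whose prefix contains 5.227.240.173:
  5.0.0.0/8 (5.0.0.0 - 5.255.255.255) -> R16
  5.224.0.0/11 (5.224.0.0 - 5.255.255.255) -> R17
  5.224.0.0/14 (5.224.0.0 - 5.227.255.255) -> R7
More-specific entries that do NOT match:
  5.227.240.168/30 (5.227.240.168 - 5.227.240.171) does not contain 5.227.240.173
  5.227.248.168/29 (5.227.248.168 - 5.227.248.175) does not contain 5.227.240.173
  5.227.240.160/29 (5.227.240.160 - 5.227.240.167) does not contain 5.227.240.173
  5.227.240.224/27 (5.227.240.224 - 5.227.240.255) does not contain 5.227.240.173
  5.227.248.128/26 (5.227.248.128 - 5.227.248.191) does not contain 5.227.240.173
  7.227.240.0/24 (7.227.240.0 - 7.227.240.255) does not contain 5.227.240.173
  5.227.244.0/23 (5.227.244.0 - 5.227.245.255) does not contain 5.227.240.173
  5.226.240.0/20 (5.226.240.0 - 5.226.255.255) does not contain 5.227.240.173
  5.227.208.0/20 (5.227.208.0 - 5.227.223.255) does not contain 5.227.240.173
Longest matching prefix is /14 -> next hop R7.

R7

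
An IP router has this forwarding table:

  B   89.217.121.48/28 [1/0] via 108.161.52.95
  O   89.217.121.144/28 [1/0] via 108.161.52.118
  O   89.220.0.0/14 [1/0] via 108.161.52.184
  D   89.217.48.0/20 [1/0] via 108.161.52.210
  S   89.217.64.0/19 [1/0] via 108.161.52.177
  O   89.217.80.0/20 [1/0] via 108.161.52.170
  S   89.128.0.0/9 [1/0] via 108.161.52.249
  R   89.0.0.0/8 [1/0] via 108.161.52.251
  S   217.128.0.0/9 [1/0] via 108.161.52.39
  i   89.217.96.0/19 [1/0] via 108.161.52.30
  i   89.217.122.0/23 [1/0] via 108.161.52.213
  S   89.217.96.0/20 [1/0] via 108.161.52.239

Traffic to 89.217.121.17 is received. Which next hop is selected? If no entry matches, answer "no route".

Routes whose prefix contains 89.217.121.17:
  89.0.0.0/8 (89.0.0.0 - 89.255.255.255) -> 108.161.52.251
  89.128.0.0/9 (89.128.0.0 - 89.255.255.255) -> 108.161.52.249
  89.217.96.0/19 (89.217.96.0 - 89.217.127.255) -> 108.161.52.30
More-specific entries that do NOT match:
  89.217.121.48/28 (89.217.121.48 - 89.217.121.63) does not contain 89.217.121.17
  89.217.121.144/28 (89.217.121.144 - 89.217.121.159) does not contain 89.217.121.17
  89.217.122.0/23 (89.217.122.0 - 89.217.123.255) does not contain 89.217.121.17
  89.217.48.0/20 (89.217.48.0 - 89.217.63.255) does not contain 89.217.121.17
  89.217.80.0/20 (89.217.80.0 - 89.217.95.255) does not contain 89.217.121.17
  89.217.96.0/20 (89.217.96.0 - 89.217.111.255) does not contain 89.217.121.17
Longest matching prefix is /19 -> next hop 108.161.52.30.

108.161.52.30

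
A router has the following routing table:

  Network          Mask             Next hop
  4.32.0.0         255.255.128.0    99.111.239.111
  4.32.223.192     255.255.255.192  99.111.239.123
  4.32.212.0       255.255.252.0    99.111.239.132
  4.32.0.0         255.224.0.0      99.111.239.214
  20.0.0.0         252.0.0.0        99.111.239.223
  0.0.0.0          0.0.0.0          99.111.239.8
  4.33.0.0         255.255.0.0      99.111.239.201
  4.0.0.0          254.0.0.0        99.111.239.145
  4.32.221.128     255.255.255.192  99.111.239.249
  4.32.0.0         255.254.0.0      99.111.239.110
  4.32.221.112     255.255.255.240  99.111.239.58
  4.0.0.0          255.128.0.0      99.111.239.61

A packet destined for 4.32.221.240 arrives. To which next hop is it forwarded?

Routes whose prefix contains 4.32.221.240:
  0.0.0.0/0 (default, matches everything) -> 99.111.239.8
  4.0.0.0/7 (4.0.0.0 - 5.255.255.255) -> 99.111.239.145
  4.0.0.0/9 (4.0.0.0 - 4.127.255.255) -> 99.111.239.61
  4.32.0.0/11 (4.32.0.0 - 4.63.255.255) -> 99.111.239.214
  4.32.0.0/15 (4.32.0.0 - 4.33.255.255) -> 99.111.239.110
More-specific entries that do NOT match:
  4.32.221.112/28 (4.32.221.112 - 4.32.221.127) does not contain 4.32.221.240
  4.32.223.192/26 (4.32.223.192 - 4.32.223.255) does not contain 4.32.221.240
  4.32.221.128/26 (4.32.221.128 - 4.32.221.191) does not contain 4.32.221.240
  4.32.212.0/22 (4.32.212.0 - 4.32.215.255) does not contain 4.32.221.240
  4.32.0.0/17 (4.32.0.0 - 4.32.127.255) does not contain 4.32.221.240
  4.33.0.0/16 (4.33.0.0 - 4.33.255.255) does not contain 4.32.221.240
Longest matching prefix is /15 -> next hop 99.111.239.110.

99.111.239.110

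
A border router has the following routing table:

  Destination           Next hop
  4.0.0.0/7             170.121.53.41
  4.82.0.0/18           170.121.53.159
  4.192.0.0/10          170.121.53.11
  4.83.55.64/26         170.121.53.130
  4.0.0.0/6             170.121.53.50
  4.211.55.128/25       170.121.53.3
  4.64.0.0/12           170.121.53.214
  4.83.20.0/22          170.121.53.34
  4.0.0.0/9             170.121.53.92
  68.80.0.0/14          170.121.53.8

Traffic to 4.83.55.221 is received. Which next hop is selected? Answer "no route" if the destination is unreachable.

Routes whose prefix contains 4.83.55.221:
  4.0.0.0/6 (4.0.0.0 - 7.255.255.255) -> 170.121.53.50
  4.0.0.0/7 (4.0.0.0 - 5.255.255.255) -> 170.121.53.41
  4.0.0.0/9 (4.0.0.0 - 4.127.255.255) -> 170.121.53.92
More-specific entries that do NOT match:
  4.83.55.64/26 (4.83.55.64 - 4.83.55.127) does not contain 4.83.55.221
  4.211.55.128/25 (4.211.55.128 - 4.211.55.255) does not contain 4.83.55.221
  4.83.20.0/22 (4.83.20.0 - 4.83.23.255) does not contain 4.83.55.221
  4.82.0.0/18 (4.82.0.0 - 4.82.63.255) does not contain 4.83.55.221
  68.80.0.0/14 (68.80.0.0 - 68.83.255.255) does not contain 4.83.55.221
  4.64.0.0/12 (4.64.0.0 - 4.79.255.255) does not contain 4.83.55.221
  4.192.0.0/10 (4.192.0.0 - 4.255.255.255) does not contain 4.83.55.221
Longest matching prefix is /9 -> next hop 170.121.53.92.

170.121.53.92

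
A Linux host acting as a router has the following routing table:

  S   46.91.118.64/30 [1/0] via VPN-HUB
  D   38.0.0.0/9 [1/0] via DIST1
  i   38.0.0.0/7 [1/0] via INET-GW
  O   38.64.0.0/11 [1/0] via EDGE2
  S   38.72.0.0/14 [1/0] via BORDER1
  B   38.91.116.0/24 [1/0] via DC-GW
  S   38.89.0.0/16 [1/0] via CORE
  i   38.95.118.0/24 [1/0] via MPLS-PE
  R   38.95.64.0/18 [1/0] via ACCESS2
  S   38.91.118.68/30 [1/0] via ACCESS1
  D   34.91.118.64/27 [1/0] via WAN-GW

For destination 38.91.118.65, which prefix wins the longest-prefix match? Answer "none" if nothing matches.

38.64.0.0/11

Entries matching 38.91.118.65:
  38.0.0.0/7 (38.0.0.0 - 39.255.255.255)
  38.0.0.0/9 (38.0.0.0 - 38.127.255.255)
  38.64.0.0/11 (38.64.0.0 - 38.95.255.255)
Most specific is 38.64.0.0/11.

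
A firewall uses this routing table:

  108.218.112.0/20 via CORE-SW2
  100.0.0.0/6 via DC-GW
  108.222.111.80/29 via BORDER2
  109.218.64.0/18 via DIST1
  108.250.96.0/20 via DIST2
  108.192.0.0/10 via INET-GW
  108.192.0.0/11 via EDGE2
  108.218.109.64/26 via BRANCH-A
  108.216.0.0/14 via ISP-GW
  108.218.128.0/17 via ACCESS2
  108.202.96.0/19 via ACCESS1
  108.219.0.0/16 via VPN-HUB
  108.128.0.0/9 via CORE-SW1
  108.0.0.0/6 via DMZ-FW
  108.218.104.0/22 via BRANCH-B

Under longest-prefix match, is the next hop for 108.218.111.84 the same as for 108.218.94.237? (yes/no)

108.218.111.84: longest match 108.216.0.0/14 -> ISP-GW
108.218.94.237: longest match 108.216.0.0/14 -> ISP-GW

yes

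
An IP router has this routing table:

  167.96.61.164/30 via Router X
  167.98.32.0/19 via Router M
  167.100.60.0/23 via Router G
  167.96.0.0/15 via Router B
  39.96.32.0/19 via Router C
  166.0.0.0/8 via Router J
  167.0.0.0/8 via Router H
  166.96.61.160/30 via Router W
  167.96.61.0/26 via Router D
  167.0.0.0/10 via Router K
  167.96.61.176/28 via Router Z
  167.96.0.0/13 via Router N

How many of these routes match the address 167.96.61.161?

3

Prefixes containing 167.96.61.161:
  167.0.0.0/8 (167.0.0.0 - 167.255.255.255)
  167.96.0.0/13 (167.96.0.0 - 167.103.255.255)
  167.96.0.0/15 (167.96.0.0 - 167.97.255.255)
Total matching entries: 3.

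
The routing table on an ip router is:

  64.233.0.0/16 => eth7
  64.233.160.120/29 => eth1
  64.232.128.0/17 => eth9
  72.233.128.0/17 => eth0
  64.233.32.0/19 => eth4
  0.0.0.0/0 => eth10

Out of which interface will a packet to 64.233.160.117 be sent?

eth7

Routes whose prefix contains 64.233.160.117:
  0.0.0.0/0 (default, matches everything) -> eth10
  64.233.0.0/16 (64.233.0.0 - 64.233.255.255) -> eth7
More-specific entries that do NOT match:
  64.233.160.120/29 (64.233.160.120 - 64.233.160.127) does not contain 64.233.160.117
  64.233.32.0/19 (64.233.32.0 - 64.233.63.255) does not contain 64.233.160.117
  64.232.128.0/17 (64.232.128.0 - 64.232.255.255) does not contain 64.233.160.117
  72.233.128.0/17 (72.233.128.0 - 72.233.255.255) does not contain 64.233.160.117
Longest matching prefix is /16 -> interface eth7.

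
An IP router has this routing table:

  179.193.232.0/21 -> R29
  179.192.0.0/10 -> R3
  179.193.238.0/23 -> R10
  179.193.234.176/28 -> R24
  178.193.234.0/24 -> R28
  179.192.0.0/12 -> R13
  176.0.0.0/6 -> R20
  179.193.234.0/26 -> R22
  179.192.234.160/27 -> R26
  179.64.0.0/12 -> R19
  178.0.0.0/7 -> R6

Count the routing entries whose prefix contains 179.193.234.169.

Prefixes containing 179.193.234.169:
  176.0.0.0/6 (176.0.0.0 - 179.255.255.255)
  178.0.0.0/7 (178.0.0.0 - 179.255.255.255)
  179.192.0.0/10 (179.192.0.0 - 179.255.255.255)
  179.192.0.0/12 (179.192.0.0 - 179.207.255.255)
  179.193.232.0/21 (179.193.232.0 - 179.193.239.255)
Total matching entries: 5.

5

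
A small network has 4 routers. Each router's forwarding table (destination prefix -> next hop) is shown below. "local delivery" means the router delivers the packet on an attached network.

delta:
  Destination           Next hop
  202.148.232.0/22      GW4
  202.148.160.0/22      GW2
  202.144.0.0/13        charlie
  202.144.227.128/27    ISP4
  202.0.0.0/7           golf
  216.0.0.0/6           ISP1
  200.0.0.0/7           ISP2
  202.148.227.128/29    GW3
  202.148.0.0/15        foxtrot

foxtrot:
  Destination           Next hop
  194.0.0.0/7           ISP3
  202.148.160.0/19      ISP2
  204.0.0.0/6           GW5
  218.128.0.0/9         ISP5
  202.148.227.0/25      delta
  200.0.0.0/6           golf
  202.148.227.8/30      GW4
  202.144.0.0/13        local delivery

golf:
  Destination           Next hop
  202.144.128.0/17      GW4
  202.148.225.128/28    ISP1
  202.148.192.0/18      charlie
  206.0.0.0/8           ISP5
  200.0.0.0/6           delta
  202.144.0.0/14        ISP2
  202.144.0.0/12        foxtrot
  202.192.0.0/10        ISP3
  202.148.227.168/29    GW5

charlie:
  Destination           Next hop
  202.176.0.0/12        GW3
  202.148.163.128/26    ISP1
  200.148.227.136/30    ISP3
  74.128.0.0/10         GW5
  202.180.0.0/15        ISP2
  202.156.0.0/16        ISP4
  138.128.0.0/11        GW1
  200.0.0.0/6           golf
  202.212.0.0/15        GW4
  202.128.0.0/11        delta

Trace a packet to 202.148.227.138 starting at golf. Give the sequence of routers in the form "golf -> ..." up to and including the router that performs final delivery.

golf -> charlie -> delta -> foxtrot

At golf: longest match for 202.148.227.138 is 202.148.192.0/18 -> charlie
At charlie: longest match for 202.148.227.138 is 202.128.0.0/11 -> delta
At delta: longest match for 202.148.227.138 is 202.148.0.0/15 -> foxtrot
At foxtrot: longest match for 202.148.227.138 is 202.144.0.0/13 -> local delivery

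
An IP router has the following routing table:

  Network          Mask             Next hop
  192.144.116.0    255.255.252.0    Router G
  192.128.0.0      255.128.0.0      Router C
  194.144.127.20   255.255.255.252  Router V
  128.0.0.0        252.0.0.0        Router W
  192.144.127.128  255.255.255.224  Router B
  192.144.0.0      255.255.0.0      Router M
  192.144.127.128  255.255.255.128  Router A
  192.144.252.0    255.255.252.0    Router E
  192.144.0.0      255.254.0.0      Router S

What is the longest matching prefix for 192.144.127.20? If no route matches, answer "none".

Entries matching 192.144.127.20:
  192.128.0.0/9 (192.128.0.0 - 192.255.255.255)
  192.144.0.0/15 (192.144.0.0 - 192.145.255.255)
  192.144.0.0/16 (192.144.0.0 - 192.144.255.255)
Most specific is 192.144.0.0/16.

192.144.0.0/16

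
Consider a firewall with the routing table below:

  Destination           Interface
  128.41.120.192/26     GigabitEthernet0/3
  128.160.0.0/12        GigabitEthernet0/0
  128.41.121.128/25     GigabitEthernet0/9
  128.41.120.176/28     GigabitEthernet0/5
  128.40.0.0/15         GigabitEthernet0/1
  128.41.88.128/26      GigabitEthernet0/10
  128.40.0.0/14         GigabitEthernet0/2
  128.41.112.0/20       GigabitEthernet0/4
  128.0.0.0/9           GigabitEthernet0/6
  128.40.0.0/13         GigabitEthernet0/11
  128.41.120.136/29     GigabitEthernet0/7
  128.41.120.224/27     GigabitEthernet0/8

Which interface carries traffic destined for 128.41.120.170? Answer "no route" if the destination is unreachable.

Routes whose prefix contains 128.41.120.170:
  128.0.0.0/9 (128.0.0.0 - 128.127.255.255) -> GigabitEthernet0/6
  128.40.0.0/13 (128.40.0.0 - 128.47.255.255) -> GigabitEthernet0/11
  128.40.0.0/14 (128.40.0.0 - 128.43.255.255) -> GigabitEthernet0/2
  128.40.0.0/15 (128.40.0.0 - 128.41.255.255) -> GigabitEthernet0/1
  128.41.112.0/20 (128.41.112.0 - 128.41.127.255) -> GigabitEthernet0/4
More-specific entries that do NOT match:
  128.41.120.136/29 (128.41.120.136 - 128.41.120.143) does not contain 128.41.120.170
  128.41.120.176/28 (128.41.120.176 - 128.41.120.191) does not contain 128.41.120.170
  128.41.120.224/27 (128.41.120.224 - 128.41.120.255) does not contain 128.41.120.170
  128.41.120.192/26 (128.41.120.192 - 128.41.120.255) does not contain 128.41.120.170
  128.41.88.128/26 (128.41.88.128 - 128.41.88.191) does not contain 128.41.120.170
  128.41.121.128/25 (128.41.121.128 - 128.41.121.255) does not contain 128.41.120.170
Longest matching prefix is /20 -> interface GigabitEthernet0/4.

GigabitEthernet0/4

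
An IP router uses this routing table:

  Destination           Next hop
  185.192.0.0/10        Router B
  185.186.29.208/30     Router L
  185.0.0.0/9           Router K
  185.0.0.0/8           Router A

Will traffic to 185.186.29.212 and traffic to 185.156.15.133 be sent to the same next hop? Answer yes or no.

185.186.29.212: longest match 185.0.0.0/8 -> Router A
185.156.15.133: longest match 185.0.0.0/8 -> Router A

yes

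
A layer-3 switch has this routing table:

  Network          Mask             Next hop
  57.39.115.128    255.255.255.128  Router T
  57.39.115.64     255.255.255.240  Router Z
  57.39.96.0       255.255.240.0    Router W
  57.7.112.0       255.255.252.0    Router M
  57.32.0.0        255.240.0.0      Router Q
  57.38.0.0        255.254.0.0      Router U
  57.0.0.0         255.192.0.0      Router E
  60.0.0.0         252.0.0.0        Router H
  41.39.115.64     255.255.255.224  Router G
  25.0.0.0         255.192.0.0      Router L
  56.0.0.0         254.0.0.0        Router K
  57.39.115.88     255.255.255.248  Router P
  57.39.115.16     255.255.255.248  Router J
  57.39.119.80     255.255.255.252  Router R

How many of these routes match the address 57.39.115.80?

Prefixes containing 57.39.115.80:
  56.0.0.0/7 (56.0.0.0 - 57.255.255.255)
  57.0.0.0/10 (57.0.0.0 - 57.63.255.255)
  57.32.0.0/12 (57.32.0.0 - 57.47.255.255)
  57.38.0.0/15 (57.38.0.0 - 57.39.255.255)
Total matching entries: 4.

4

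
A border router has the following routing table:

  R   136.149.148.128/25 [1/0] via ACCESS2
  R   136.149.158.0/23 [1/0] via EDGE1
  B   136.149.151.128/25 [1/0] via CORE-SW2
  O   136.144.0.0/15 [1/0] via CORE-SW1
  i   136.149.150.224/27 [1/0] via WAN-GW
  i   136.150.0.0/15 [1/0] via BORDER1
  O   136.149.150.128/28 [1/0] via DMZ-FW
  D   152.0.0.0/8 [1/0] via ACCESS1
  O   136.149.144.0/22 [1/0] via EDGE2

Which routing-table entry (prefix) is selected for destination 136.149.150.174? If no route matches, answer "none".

none

136.149.150.174 is outside every listed prefix and there is no default route.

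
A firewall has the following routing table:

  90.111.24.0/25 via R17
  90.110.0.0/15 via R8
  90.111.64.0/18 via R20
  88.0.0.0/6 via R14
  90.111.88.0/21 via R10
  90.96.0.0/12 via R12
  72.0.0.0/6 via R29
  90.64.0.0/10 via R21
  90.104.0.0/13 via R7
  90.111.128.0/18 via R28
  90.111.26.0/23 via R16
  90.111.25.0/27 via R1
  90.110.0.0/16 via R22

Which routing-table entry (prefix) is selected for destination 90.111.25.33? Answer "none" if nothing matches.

90.110.0.0/15

Entries matching 90.111.25.33:
  88.0.0.0/6 (88.0.0.0 - 91.255.255.255)
  90.64.0.0/10 (90.64.0.0 - 90.127.255.255)
  90.96.0.0/12 (90.96.0.0 - 90.111.255.255)
  90.104.0.0/13 (90.104.0.0 - 90.111.255.255)
  90.110.0.0/15 (90.110.0.0 - 90.111.255.255)
Most specific is 90.110.0.0/15.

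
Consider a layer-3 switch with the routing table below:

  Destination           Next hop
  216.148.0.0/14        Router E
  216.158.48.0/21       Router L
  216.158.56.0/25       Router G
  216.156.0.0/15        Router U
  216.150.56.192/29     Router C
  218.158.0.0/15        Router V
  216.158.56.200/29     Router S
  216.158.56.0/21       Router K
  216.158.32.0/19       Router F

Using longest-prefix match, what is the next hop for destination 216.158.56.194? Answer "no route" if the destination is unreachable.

Router K

Routes whose prefix contains 216.158.56.194:
  216.158.32.0/19 (216.158.32.0 - 216.158.63.255) -> Router F
  216.158.56.0/21 (216.158.56.0 - 216.158.63.255) -> Router K
More-specific entries that do NOT match:
  216.150.56.192/29 (216.150.56.192 - 216.150.56.199) does not contain 216.158.56.194
  216.158.56.200/29 (216.158.56.200 - 216.158.56.207) does not contain 216.158.56.194
  216.158.56.0/25 (216.158.56.0 - 216.158.56.127) does not contain 216.158.56.194
Longest matching prefix is /21 -> next hop Router K.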